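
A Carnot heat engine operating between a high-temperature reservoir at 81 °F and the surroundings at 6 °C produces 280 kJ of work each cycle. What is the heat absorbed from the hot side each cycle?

Q_H ≈ 3963 kJ

T_H = 81 °F → (81 − 32) × 5/9 = 27.22 °C = 300.37 K.
T_C = 6 °C → 6 + 273.15 = 279.15 K.
The Carnot efficiency is η = 1 − T_C/T_H = 1 − 279.15/300.37 = 0.0707.
Q_H = W/η = 280/0.0707 = 3963 kJ.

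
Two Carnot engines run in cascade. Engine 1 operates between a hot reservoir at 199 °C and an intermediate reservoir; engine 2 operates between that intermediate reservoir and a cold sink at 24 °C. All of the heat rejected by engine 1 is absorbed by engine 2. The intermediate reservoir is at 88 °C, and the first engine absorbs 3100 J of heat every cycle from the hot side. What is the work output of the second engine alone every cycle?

T_H = 199 °C → 199 + 273.15 = 472.15 K.
T_C = 24 °C → 24 + 273.15 = 297.15 K.
T_m = 88 °C → 88 + 273.15 = 361.15 K.
Heat entering the second stage: Q_m = Q_H·(T_m/T_H) = 3100 × 361.15/472.15 = 2370 J.
Second-stage efficiency η₂ = 1 − T_C/T_m = 1 − 297.15/361.15 = 0.1772, so W₂ = η₂·Q_m = 420 J.

W₂ ≈ 420 J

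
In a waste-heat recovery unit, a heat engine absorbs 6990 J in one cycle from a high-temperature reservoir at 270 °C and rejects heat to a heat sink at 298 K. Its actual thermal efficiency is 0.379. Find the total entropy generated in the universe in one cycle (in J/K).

T_H = 270 °C → 270 + 273.15 = 543.15 K.
W = η·Q_H = 0.379 × 6990 = 2649 J, so Q_C = Q_H − W = 4341 J.
Entropy balance on the reservoirs: −Q_H/T_H = -12.87 J/K, +Q_C/T_C = 14.57 J/K.
ΔS_univ = −Q_H/T_H + Q_C/T_C = 1.697 J/K (> 0, since η = 0.379 < η_Carnot = 0.451).

ΔS_univ ≈ 1.697 J/K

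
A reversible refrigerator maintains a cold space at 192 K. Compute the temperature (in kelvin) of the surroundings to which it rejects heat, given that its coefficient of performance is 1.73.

COP_R = T_C/(T_H − T_C) ⇒ T_H = T_C·(1 + 1/COP_R) = 192.00 × (1 + 1/1.73) = 303 K.

T_H ≈ 303 K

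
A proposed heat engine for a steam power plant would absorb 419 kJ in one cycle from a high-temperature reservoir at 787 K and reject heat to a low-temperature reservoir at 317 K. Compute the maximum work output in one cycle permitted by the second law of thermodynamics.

No engine can exceed the Carnot limit: η_max = 1 − T_C/T_H = 1 − 317.00/787.00 = 0.5972.
W_max = η_max · Q_H = 0.5972 × 419 = 250.2 kJ.

W_max ≈ 250.2 kJ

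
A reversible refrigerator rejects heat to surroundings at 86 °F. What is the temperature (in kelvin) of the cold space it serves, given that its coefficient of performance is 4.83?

T_C ≈ 251 K

T_H = 86 °F → (86 − 32) × 5/9 = 30.00 °C = 303.15 K.
COP_R = T_C/(T_H − T_C) ⇒ T_C = T_H·COP_R/(1 + COP_R) = 303.15 × 4.83/(1 + 4.83) = 251 K.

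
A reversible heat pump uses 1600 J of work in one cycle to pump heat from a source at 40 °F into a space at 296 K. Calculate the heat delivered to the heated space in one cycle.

T_C = 40 °F → (40 − 32) × 5/9 = 4.44 °C = 277.59 K.
COP_HP = T_H/(T_H − T_C) = 296.00/18.41 = 16.0821.
Q_H = COP_HP · W = 16.0821 × 1600 = 25700 J.

Q_H ≈ 25700 J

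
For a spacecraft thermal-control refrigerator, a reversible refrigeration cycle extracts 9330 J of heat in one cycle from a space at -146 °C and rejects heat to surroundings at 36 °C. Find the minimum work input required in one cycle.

T_H = 36 °C → 36 + 273.15 = 309.15 K.
T_C = -146 °C → -146 + 273.15 = 127.15 K.
Carnot COP: COP_R = T_C/(T_H − T_C) = 127.15/182.00 = 0.6986.
W = Q_C/COP_R = 9330/0.6986 = 13350 J.

W_in ≈ 13350 J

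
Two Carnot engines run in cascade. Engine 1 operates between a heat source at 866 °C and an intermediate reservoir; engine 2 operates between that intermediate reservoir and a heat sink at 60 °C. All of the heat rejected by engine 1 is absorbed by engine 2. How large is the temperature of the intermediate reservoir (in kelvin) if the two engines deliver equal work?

T_m ≈ 736 K

T_H = 866 °C → 866 + 273.15 = 1139.15 K.
T_C = 60 °C → 60 + 273.15 = 333.15 K.
For reversible stages Q_m = Q_H·(T_m/T_H). Setting W₁ = Q_H(1 − T_m/T_H) equal to W₂ = Q_m(1 − T_C/T_m) = Q_H·(T_m − T_C)/T_H gives T_H − T_m = T_m − T_C, so T_m = (T_H + T_C)/2 = (1139.15 + 333.15)/2 = 736 K.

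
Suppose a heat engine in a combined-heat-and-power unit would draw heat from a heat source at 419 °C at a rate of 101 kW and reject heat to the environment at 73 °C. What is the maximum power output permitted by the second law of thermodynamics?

Ẇ_max ≈ 50.49 kW

T_H = 419 °C → 419 + 273.15 = 692.15 K.
T_C = 73 °C → 73 + 273.15 = 346.15 K.
No engine can exceed the Carnot limit: η_max = 1 − T_C/T_H = 1 − 346.15/692.15 = 0.4999.
W_max = η_max · Q_H = 0.4999 × 101 = 50.49 kW.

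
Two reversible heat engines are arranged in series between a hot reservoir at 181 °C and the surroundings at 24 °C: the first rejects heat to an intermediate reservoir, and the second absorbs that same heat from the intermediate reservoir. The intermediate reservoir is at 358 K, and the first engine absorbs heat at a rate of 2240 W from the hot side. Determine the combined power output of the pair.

Ẇ_total ≈ 774.4 W

T_H = 181 °C → 181 + 273.15 = 454.15 K.
T_C = 24 °C → 24 + 273.15 = 297.15 K.
Two reversible stages in series are equivalent to a single Carnot engine between T_H and T_C, so η_total = 1 − T_C/T_H = 1 − 297.15/454.15 = 0.3457.
W_total = η_total · Q_H = 0.3457 × 2240 = 774.4 W.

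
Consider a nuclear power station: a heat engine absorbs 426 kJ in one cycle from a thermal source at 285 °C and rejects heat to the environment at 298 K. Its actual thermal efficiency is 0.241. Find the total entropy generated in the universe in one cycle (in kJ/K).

ΔS_univ ≈ 0.322 kJ/K

T_H = 285 °C → 285 + 273.15 = 558.15 K.
W = η·Q_H = 0.241 × 426 = 102.7 kJ, so Q_C = Q_H − W = 323.3 kJ.
Entropy balance on the reservoirs: −Q_H/T_H = -0.7632 kJ/K, +Q_C/T_C = 1.085 kJ/K.
ΔS_univ = −Q_H/T_H + Q_C/T_C = 0.322 kJ/K (> 0, since η = 0.241 < η_Carnot = 0.466).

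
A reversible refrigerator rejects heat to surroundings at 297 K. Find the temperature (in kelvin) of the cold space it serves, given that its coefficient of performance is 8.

COP_R = T_C/(T_H − T_C) ⇒ T_C = T_H·COP_R/(1 + COP_R) = 297.00 × 8/(1 + 8) = 264 K.

T_C ≈ 264 K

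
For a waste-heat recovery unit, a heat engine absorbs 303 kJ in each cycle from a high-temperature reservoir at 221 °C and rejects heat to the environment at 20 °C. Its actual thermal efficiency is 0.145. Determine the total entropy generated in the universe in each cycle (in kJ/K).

ΔS_univ ≈ 0.2706 kJ/K

T_H = 221 °C → 221 + 273.15 = 494.15 K.
T_C = 20 °C → 20 + 273.15 = 293.15 K.
W = η·Q_H = 0.145 × 303 = 43.93 kJ, so Q_C = Q_H − W = 259.1 kJ.
The hot reservoir loses entropy Q_H/T_H = 303/494.15 = 0.6132 kJ/K; the cold reservoir gains Q_C/T_C = 259.1/293.15 = 0.8837 kJ/K.
ΔS_univ = −Q_H/T_H + Q_C/T_C = 0.2706 kJ/K (> 0, since η = 0.145 < η_Carnot = 0.407).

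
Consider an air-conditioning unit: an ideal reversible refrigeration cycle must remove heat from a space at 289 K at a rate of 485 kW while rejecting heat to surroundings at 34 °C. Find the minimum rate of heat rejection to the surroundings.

T_H = 34 °C → 34 + 273.15 = 307.15 K.
For a reversible cycle Q_H/Q_C = T_H/T_C, so Q_H = Q_C·T_H/T_C = 485 × 307.15/289.00 = 515 kW.

Q̇_H ≈ 515 kW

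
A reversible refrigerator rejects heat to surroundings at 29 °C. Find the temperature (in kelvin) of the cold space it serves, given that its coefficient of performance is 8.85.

T_C ≈ 271 K

T_H = 29 °C → 29 + 273.15 = 302.15 K.
COP_R = T_C/(T_H − T_C) ⇒ T_C = T_H·COP_R/(1 + COP_R) = 302.15 × 8.85/(1 + 8.85) = 271 K.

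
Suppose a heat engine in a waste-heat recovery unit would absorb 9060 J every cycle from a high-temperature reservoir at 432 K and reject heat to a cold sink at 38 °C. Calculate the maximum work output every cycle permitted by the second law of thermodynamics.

W_max ≈ 2534 J

T_C = 38 °C → 38 + 273.15 = 311.15 K.
The upper bound on efficiency is η_max = 1 − T_C/T_H = 1 − 311.15/432.00 = 0.2797.
W_max = η_max · Q_H = 0.2797 × 9060 = 2534 J.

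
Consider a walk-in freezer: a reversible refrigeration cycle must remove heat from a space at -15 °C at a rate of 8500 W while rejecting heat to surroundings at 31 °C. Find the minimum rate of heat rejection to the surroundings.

T_H = 31 °C → 31 + 273.15 = 304.15 K.
T_C = -15 °C → -15 + 273.15 = 258.15 K.
For a reversible cycle Q_H/Q_C = T_H/T_C, so Q_H = Q_C·T_H/T_C = 8500 × 304.15/258.15 = 10000 W.

Q̇_H ≈ 10000 W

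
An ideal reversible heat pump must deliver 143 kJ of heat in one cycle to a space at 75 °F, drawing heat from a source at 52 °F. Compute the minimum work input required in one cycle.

W_in ≈ 6.15 kJ

T_H = 75 °F → (75 − 32) × 5/9 = 23.89 °C = 297.04 K.
T_C = 52 °F → (52 − 32) × 5/9 = 11.11 °C = 284.26 K.
For a reversible heat pump, COP_HP = T_H/(T_H − T_C) = 297.04/12.78 = 23.2465.
W = Q_H/COP_HP = 143/23.2465 = 6.15 kJ.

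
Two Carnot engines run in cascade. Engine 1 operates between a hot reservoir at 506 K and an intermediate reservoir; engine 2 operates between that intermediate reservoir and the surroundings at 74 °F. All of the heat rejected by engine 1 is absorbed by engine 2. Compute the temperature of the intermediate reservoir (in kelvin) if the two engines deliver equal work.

T_m ≈ 401 K

T_C = 74 °F → (74 − 32) × 5/9 = 23.33 °C = 296.48 K.
For reversible stages Q_m = Q_H·(T_m/T_H). Setting W₁ = Q_H(1 − T_m/T_H) equal to W₂ = Q_m(1 − T_C/T_m) = Q_H·(T_m − T_C)/T_H gives T_H − T_m = T_m − T_C, so T_m = (T_H + T_C)/2 = (506.00 + 296.48)/2 = 401 K.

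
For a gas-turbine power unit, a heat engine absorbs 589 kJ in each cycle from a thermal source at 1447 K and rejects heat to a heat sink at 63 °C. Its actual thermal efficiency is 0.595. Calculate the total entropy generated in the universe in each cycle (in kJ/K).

T_C = 63 °C → 63 + 273.15 = 336.15 K.
W = η·Q_H = 0.595 × 589 = 350.5 kJ, so Q_C = Q_H − W = 238.5 kJ.
Reservoir entropy changes: ΔS_H = −Q_H/T_H = −589/1447.00 = -0.4070 kJ/K and ΔS_C = +Q_C/T_C = 238.5/336.15 = 0.7096 kJ/K.
ΔS_univ = −Q_H/T_H + Q_C/T_C = 0.303 kJ/K (> 0, since η = 0.595 < η_Carnot = 0.768).

ΔS_univ ≈ 0.303 kJ/K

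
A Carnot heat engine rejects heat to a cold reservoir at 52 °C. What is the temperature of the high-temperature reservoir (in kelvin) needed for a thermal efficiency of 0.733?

T_C = 52 °C → 52 + 273.15 = 325.15 K.
From η = 1 − T_C/T_H, solving for T_H gives T_H = T_C/(1 − η) = 325.15/(1 − 0.733) = 1218 K.

T_H ≈ 1218 K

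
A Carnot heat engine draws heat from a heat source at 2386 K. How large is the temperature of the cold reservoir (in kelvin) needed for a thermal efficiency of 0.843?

From η = 1 − T_C/T_H, T_C = T_H·(1 − η) = 2386.00 × (1 − 0.843) = 375 K.

T_C ≈ 375 K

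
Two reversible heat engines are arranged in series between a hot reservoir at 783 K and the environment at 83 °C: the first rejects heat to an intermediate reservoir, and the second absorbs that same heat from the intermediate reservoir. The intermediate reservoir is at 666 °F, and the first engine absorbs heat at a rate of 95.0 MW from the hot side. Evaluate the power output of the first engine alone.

T_C = 83 °C → 83 + 273.15 = 356.15 K.
T_m = 666 °F → (666 − 32) × 5/9 = 352.22 °C = 625.37 K.
First-stage efficiency η₁ = 1 − T_m/T_H = 1 − 625.37/783.00 = 0.2013.
W₁ = η₁·Q_H = 0.2013 × 95.0 = 19.1 MW.

Ẇ₁ ≈ 19.1 MW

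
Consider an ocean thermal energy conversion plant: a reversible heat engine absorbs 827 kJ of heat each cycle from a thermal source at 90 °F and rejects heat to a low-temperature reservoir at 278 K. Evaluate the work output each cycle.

W ≈ 74.1 kJ

T_H = 90 °F → (90 − 32) × 5/9 = 32.22 °C = 305.37 K.
For a reversible engine, η = 1 − T_C/T_H = 1 − 278.00/305.37 = 0.0896.
W = η·Q_H = 0.0896 × 827 = 74.1 kJ.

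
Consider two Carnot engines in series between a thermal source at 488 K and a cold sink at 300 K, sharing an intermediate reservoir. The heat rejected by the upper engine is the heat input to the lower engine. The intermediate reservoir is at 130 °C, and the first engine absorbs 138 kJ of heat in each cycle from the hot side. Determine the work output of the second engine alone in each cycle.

W₂ ≈ 29.17 kJ

T_m = 130 °C → 130 + 273.15 = 403.15 K.
Heat entering the second stage: Q_m = Q_H·(T_m/T_H) = 138 × 403.15/488.00 = 114.0 kJ.
Second-stage efficiency η₂ = 1 − T_C/T_m = 1 − 300.00/403.15 = 0.2559, so W₂ = η₂·Q_m = 29.17 kJ.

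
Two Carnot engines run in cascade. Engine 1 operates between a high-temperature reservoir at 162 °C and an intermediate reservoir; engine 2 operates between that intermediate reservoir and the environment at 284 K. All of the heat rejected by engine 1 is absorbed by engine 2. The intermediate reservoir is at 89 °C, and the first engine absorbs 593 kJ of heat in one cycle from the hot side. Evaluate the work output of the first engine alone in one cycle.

W₁ ≈ 99.5 kJ

T_H = 162 °C → 162 + 273.15 = 435.15 K.
T_m = 89 °C → 89 + 273.15 = 362.15 K.
First-stage efficiency η₁ = 1 − T_m/T_H = 1 − 362.15/435.15 = 0.1678.
W₁ = η₁·Q_H = 0.1678 × 593 = 99.5 kJ.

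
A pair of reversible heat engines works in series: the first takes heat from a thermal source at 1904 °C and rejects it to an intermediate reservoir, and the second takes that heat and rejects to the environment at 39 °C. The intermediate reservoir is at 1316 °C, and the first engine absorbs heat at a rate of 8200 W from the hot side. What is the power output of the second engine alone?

Ẇ₂ ≈ 4810 W

T_H = 1904 °C → 1904 + 273.15 = 2177.15 K.
T_C = 39 °C → 39 + 273.15 = 312.15 K.
T_m = 1316 °C → 1316 + 273.15 = 1589.15 K.
Heat entering the second stage: Q_m = Q_H·(T_m/T_H) = 8200 × 1589.15/2177.15 = 5990 W.
Second-stage efficiency η₂ = 1 − T_C/T_m = 1 − 312.15/1589.15 = 0.8036, so W₂ = η₂·Q_m = 4810 W.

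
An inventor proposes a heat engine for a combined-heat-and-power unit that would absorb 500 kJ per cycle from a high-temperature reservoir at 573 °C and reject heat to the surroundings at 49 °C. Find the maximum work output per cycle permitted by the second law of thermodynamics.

W_max ≈ 310 kJ

T_H = 573 °C → 573 + 273.15 = 846.15 K.
T_C = 49 °C → 49 + 273.15 = 322.15 K.
The second-law ceiling is the Carnot efficiency, η_max = 1 − T_C/T_H = 1 − 322.15/846.15 = 0.6193.
W_max = η_max · Q_H = 0.6193 × 500 = 310 kJ.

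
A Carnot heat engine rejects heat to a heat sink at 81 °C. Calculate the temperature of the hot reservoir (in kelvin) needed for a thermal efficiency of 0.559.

T_C = 81 °C → 81 + 273.15 = 354.15 K.
From η = 1 − T_C/T_H, solving for T_H gives T_H = T_C/(1 − η) = 354.15/(1 − 0.559) = 803.1 K.

T_H ≈ 803.1 K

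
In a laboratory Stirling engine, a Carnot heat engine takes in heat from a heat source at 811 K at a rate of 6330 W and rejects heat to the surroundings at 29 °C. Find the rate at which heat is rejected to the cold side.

Q̇_C ≈ 2358 W

T_C = 29 °C → 29 + 273.15 = 302.15 K.
η_rev = 1 − T_C/T_H = 1 − 302.15/811.00 = 0.6274.
For a reversible cycle Q_C/Q_H = T_C/T_H, so Q_C = 6330 × 302.15/811.00 = 2358 W.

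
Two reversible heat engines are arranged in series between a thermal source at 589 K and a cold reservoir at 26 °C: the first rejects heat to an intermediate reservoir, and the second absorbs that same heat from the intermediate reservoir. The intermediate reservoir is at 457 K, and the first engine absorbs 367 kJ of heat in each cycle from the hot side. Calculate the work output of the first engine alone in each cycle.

T_C = 26 °C → 26 + 273.15 = 299.15 K.
First-stage efficiency η₁ = 1 − T_m/T_H = 1 − 457.00/589.00 = 0.2241.
W₁ = η₁·Q_H = 0.2241 × 367 = 82.2 kJ.

W₁ ≈ 82.2 kJ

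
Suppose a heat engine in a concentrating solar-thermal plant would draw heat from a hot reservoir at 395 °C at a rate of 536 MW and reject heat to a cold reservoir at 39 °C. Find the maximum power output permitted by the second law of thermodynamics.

T_H = 395 °C → 395 + 273.15 = 668.15 K.
T_C = 39 °C → 39 + 273.15 = 312.15 K.
By the Carnot theorem, η_max = 1 − T_C/T_H = 1 − 312.15/668.15 = 0.5328.
W_max = η_max · Q_H = 0.5328 × 536 = 286 MW.

Ẇ_max ≈ 286 MW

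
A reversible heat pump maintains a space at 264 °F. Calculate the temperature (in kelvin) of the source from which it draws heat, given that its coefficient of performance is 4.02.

T_C ≈ 302 K

T_H = 264 °F → (264 − 32) × 5/9 = 128.89 °C = 402.04 K.
COP_HP = T_H/(T_H − T_C) ⇒ T_C = T_H·(COP_HP − 1)/COP_HP = 402.04 × (4.02 − 1)/4.02 = 302 K.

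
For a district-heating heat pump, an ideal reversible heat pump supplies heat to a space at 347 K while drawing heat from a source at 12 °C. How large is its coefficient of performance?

COP_HP ≈ 5.610

T_C = 12 °C → 12 + 273.15 = 285.15 K.
COP_HP = T_H/(T_H − T_C) = 347.00/(347.00 − 285.15) = 5.610.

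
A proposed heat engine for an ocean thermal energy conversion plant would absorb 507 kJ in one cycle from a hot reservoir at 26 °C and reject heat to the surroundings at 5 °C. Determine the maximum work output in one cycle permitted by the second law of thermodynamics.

T_H = 26 °C → 26 + 273.15 = 299.15 K.
T_C = 5 °C → 5 + 273.15 = 278.15 K.
By the Carnot theorem, η_max = 1 − T_C/T_H = 1 − 278.15/299.15 = 0.0702.
W_max = η_max · Q_H = 0.0702 × 507 = 35.6 kJ.

W_max ≈ 35.6 kJ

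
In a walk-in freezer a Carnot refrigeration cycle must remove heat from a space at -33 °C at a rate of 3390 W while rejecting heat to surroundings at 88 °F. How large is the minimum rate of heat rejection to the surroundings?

T_H = 88 °F → (88 − 32) × 5/9 = 31.11 °C = 304.26 K.
T_C = -33 °C → -33 + 273.15 = 240.15 K.
For a reversible cycle Q_H/Q_C = T_H/T_C, so Q_H = Q_C·T_H/T_C = 3390 × 304.26/240.15 = 4300 W.

Q̇_H ≈ 4300 W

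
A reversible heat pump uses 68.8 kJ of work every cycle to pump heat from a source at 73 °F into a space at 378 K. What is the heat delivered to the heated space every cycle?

T_C = 73 °F → (73 − 32) × 5/9 = 22.78 °C = 295.93 K.
The Carnot heat-pump COP is COP_HP = T_H/(T_H − T_C) = 378.00/82.07 = 4.6057.
Q_H = COP_HP · W = 4.6057 × 68.8 = 317 kJ.

Q_H ≈ 317 kJ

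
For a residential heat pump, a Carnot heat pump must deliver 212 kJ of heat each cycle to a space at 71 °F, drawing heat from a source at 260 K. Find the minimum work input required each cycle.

W_in ≈ 25.0 kJ

T_H = 71 °F → (71 − 32) × 5/9 = 21.67 °C = 294.82 K.
For a reversible heat pump, COP_HP = T_H/(T_H − T_C) = 294.82/34.82 = 8.4677.
W = Q_H/COP_HP = 212/8.4677 = 25.0 kJ.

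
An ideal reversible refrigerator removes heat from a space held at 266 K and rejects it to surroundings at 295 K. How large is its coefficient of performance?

For a reversible refrigerator, COP_R = T_C/(T_H − T_C) = 266.00/(295.00 − 266.00) = 9.17.

COP_R ≈ 9.17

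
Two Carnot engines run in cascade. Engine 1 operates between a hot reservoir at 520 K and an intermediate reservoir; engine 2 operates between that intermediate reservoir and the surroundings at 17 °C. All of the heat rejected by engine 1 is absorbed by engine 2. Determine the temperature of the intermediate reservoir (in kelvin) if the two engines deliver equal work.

T_C = 17 °C → 17 + 273.15 = 290.15 K.
For reversible stages Q_m = Q_H·(T_m/T_H). Setting W₁ = Q_H(1 − T_m/T_H) equal to W₂ = Q_m(1 − T_C/T_m) = Q_H·(T_m − T_C)/T_H gives T_H − T_m = T_m − T_C, so T_m = (T_H + T_C)/2 = (520.00 + 290.15)/2 = 405 K.

T_m ≈ 405 K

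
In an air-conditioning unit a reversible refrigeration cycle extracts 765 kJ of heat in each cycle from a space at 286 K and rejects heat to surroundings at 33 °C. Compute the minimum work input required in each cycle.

T_H = 33 °C → 33 + 273.15 = 306.15 K.
For a reversible refrigerator, COP_R = T_C/(T_H − T_C) = 286.00/20.15 = 14.1935.
W = Q_C/COP_R = 765/14.1935 = 53.9 kJ.

W_in ≈ 53.9 kJ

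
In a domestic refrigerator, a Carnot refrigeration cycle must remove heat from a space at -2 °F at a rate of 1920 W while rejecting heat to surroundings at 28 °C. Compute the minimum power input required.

T_H = 28 °C → 28 + 273.15 = 301.15 K.
T_C = -2 °F → (-2 − 32) × 5/9 = -18.89 °C = 254.26 K.
For a reversible refrigerator, COP_R = T_C/(T_H − T_C) = 254.26/46.89 = 5.4226.
W = Q_C/COP_R = 1920/5.4226 = 354 W.

Ẇ_in ≈ 354 W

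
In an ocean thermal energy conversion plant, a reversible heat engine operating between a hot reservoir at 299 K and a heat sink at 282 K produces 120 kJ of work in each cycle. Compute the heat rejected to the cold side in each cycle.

Q_C ≈ 1991 kJ

The Carnot efficiency is η = 1 − T_C/T_H = 1 − 282.00/299.00 = 0.0569.
Since Q_C/Q_H = T_C/T_H and Q_H = W/η, Q_C = W·T_C/(T_H − T_C) = 120 × 282.00/17.00 = 1991 kJ.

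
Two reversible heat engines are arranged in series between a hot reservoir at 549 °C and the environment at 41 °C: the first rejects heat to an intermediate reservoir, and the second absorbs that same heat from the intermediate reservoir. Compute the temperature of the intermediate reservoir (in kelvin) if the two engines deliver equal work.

T_m ≈ 568 K

T_H = 549 °C → 549 + 273.15 = 822.15 K.
T_C = 41 °C → 41 + 273.15 = 314.15 K.
For reversible stages Q_m = Q_H·(T_m/T_H). Setting W₁ = Q_H(1 − T_m/T_H) equal to W₂ = Q_m(1 − T_C/T_m) = Q_H·(T_m − T_C)/T_H gives T_H − T_m = T_m − T_C, so T_m = (T_H + T_C)/2 = (822.15 + 314.15)/2 = 568 K.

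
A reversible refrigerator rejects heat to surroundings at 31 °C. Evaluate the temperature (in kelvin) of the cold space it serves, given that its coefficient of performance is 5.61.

T_H = 31 °C → 31 + 273.15 = 304.15 K.
COP_R = T_C/(T_H − T_C) ⇒ T_C = T_H·COP_R/(1 + COP_R) = 304.15 × 5.61/(1 + 5.61) = 258 K.

T_C ≈ 258 K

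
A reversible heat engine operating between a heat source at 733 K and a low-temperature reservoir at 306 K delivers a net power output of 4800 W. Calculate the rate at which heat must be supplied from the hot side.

For a reversible engine, η = 1 − T_C/T_H = 1 − 306.00/733.00 = 0.5825.
Q_H = W/η = 4800/0.5825 = 8240 W.

Q̇_H ≈ 8240 W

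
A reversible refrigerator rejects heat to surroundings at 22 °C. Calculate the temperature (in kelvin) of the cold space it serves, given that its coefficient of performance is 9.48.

T_H = 22 °C → 22 + 273.15 = 295.15 K.
COP_R = T_C/(T_H − T_C) ⇒ T_C = T_H·COP_R/(1 + COP_R) = 295.15 × 9.48/(1 + 9.48) = 267.0 K.

T_C ≈ 267.0 K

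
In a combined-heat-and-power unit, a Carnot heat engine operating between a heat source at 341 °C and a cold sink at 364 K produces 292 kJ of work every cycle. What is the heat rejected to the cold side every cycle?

T_H = 341 °C → 341 + 273.15 = 614.15 K.
Since the cycle is reversible, η = 1 − T_C/T_H = 1 − 364.00/614.15 = 0.4073.
Since Q_C/Q_H = T_C/T_H and Q_H = W/η, Q_C = W·T_C/(T_H − T_C) = 292 × 364.00/250.15 = 424.9 kJ.

Q_C ≈ 424.9 kJ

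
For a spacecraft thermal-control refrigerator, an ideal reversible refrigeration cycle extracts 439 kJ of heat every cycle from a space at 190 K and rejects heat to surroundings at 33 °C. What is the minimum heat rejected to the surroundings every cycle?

T_H = 33 °C → 33 + 273.15 = 306.15 K.
For a reversible cycle Q_H/Q_C = T_H/T_C, so Q_H = Q_C·T_H/T_C = 439 × 306.15/190.00 = 707 kJ.

Q_H ≈ 707 kJ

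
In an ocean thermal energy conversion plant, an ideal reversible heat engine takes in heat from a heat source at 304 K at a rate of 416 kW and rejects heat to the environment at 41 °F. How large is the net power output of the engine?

T_C = 41 °F → (41 − 32) × 5/9 = 5.00 °C = 278.15 K.
The Carnot efficiency is η = 1 − T_C/T_H = 1 − 278.15/304.00 = 0.0850.
W = η·Q_H = 0.0850 × 416 = 35.37 kW.

Ẇ ≈ 35.37 kW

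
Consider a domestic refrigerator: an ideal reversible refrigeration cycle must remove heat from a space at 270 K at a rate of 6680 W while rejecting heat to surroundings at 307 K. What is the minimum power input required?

Ẇ_in ≈ 915 W

The reversible coefficient of performance is COP_R = T_C/(T_H − T_C) = 270.00/37.00 = 7.2973.
W = Q_C/COP_R = 6680/7.2973 = 915 W.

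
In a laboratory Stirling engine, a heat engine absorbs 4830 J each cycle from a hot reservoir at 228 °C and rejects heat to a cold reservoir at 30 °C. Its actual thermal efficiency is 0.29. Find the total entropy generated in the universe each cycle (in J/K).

T_H = 228 °C → 228 + 273.15 = 501.15 K.
T_C = 30 °C → 30 + 273.15 = 303.15 K.
W = η·Q_H = 0.29 × 4830 = 1401 J, so Q_C = Q_H − W = 3429 J.
Entropy balance on the reservoirs: −Q_H/T_H = -9.638 J/K, +Q_C/T_C = 11.31 J/K.
ΔS_univ = −Q_H/T_H + Q_C/T_C = 1.67 J/K (> 0, since η = 0.29 < η_Carnot = 0.395).

ΔS_univ ≈ 1.67 J/K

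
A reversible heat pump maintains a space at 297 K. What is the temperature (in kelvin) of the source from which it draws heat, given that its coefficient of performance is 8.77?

T_C ≈ 263 K

COP_HP = T_H/(T_H − T_C) ⇒ T_C = T_H·(COP_HP − 1)/COP_HP = 297.00 × (8.77 − 1)/8.77 = 263 K.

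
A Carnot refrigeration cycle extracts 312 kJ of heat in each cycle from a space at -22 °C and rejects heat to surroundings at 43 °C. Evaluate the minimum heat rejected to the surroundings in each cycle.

Q_H ≈ 393 kJ

T_H = 43 °C → 43 + 273.15 = 316.15 K.
T_C = -22 °C → -22 + 273.15 = 251.15 K.
For a reversible cycle Q_H/Q_C = T_H/T_C, so Q_H = Q_C·T_H/T_C = 312 × 316.15/251.15 = 393 kJ.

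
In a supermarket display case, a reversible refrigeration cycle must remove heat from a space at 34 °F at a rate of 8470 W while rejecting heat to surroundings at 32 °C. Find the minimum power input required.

T_H = 32 °C → 32 + 273.15 = 305.15 K.
T_C = 34 °F → (34 − 32) × 5/9 = 1.11 °C = 274.26 K.
The reversible coefficient of performance is COP_R = T_C/(T_H − T_C) = 274.26/30.89 = 8.8790.
W = Q_C/COP_R = 8470/8.8790 = 954 W.

Ẇ_in ≈ 954 W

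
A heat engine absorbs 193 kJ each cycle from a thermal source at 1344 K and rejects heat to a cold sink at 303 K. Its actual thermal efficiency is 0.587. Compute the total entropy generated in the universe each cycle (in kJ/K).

W = η·Q_H = 0.587 × 193 = 113.3 kJ, so Q_C = Q_H − W = 79.71 kJ.
Reservoir entropy changes: ΔS_H = −Q_H/T_H = −193/1344.00 = -0.1436 kJ/K and ΔS_C = +Q_C/T_C = 79.71/303.00 = 0.2631 kJ/K.
ΔS_univ = −Q_H/T_H + Q_C/T_C = 0.119 kJ/K (> 0, since η = 0.587 < η_Carnot = 0.775).

ΔS_univ ≈ 0.119 kJ/K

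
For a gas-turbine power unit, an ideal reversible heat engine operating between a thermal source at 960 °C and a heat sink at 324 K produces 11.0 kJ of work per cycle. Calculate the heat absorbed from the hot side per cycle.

Q_H ≈ 14.9 kJ

T_H = 960 °C → 960 + 273.15 = 1233.15 K.
Carnot efficiency: η = 1 − T_C/T_H = 1 − 324.00/1233.15 = 0.7373.
Q_H = W/η = 11.0/0.7373 = 14.9 kJ.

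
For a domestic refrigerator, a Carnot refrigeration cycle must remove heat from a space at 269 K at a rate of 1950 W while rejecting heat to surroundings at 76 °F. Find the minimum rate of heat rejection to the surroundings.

T_H = 76 °F → (76 − 32) × 5/9 = 24.44 °C = 297.59 K.
For a reversible cycle Q_H/Q_C = T_H/T_C, so Q_H = Q_C·T_H/T_C = 1950 × 297.59/269.00 = 2160 W.

Q̇_H ≈ 2160 W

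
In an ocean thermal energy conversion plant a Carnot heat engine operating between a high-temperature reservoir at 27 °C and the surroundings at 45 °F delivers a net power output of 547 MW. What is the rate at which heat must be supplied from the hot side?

T_H = 27 °C → 27 + 273.15 = 300.15 K.
T_C = 45 °F → (45 − 32) × 5/9 = 7.22 °C = 280.37 K.
The Carnot efficiency is η = 1 − T_C/T_H = 1 − 280.37/300.15 = 0.0659.
Q_H = W/η = 547/0.0659 = 8300 MW.

Q̇_H ≈ 8300 MW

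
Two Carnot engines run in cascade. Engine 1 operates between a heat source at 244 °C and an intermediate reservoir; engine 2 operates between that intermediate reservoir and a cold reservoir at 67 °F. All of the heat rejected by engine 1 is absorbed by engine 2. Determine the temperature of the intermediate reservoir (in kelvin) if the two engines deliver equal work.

T_m ≈ 404.9 K

T_H = 244 °C → 244 + 273.15 = 517.15 K.
T_C = 67 °F → (67 − 32) × 5/9 = 19.44 °C = 292.59 K.
For reversible stages Q_m = Q_H·(T_m/T_H). Setting W₁ = Q_H(1 − T_m/T_H) equal to W₂ = Q_m(1 − T_C/T_m) = Q_H·(T_m − T_C)/T_H gives T_H − T_m = T_m − T_C, so T_m = (T_H + T_C)/2 = (517.15 + 292.59)/2 = 404.9 K.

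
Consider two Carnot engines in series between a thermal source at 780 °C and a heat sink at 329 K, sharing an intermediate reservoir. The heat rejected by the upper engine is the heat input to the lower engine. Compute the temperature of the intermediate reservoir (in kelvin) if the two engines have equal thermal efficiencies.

T_m ≈ 589 K

T_H = 780 °C → 780 + 273.15 = 1053.15 K.
Equal efficiencies require 1 − T_m/T_H = 1 − T_C/T_m, i.e. T_m/T_H = T_C/T_m, so T_m = √(T_H·T_C) = √(1053.15 × 329.00) = 589 K.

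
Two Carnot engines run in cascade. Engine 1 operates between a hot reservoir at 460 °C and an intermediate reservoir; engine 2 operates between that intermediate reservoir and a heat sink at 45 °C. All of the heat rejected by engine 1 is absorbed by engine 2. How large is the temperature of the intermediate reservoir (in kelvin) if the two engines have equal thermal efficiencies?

T_H = 460 °C → 460 + 273.15 = 733.15 K.
T_C = 45 °C → 45 + 273.15 = 318.15 K.
Equal efficiencies require 1 − T_m/T_H = 1 − T_C/T_m, i.e. T_m/T_H = T_C/T_m, so T_m = √(T_H·T_C) = √(733.15 × 318.15) = 483.0 K.

T_m ≈ 483.0 K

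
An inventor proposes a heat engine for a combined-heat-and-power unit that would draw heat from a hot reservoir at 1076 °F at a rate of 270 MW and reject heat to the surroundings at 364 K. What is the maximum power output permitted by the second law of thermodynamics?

Ẇ_max ≈ 154.8 MW

T_H = 1076 °F → (1076 − 32) × 5/9 = 580.00 °C = 853.15 K.
No engine can exceed the Carnot limit: η_max = 1 − T_C/T_H = 1 − 364.00/853.15 = 0.5733.
W_max = η_max · Q_H = 0.5733 × 270 = 154.8 MW.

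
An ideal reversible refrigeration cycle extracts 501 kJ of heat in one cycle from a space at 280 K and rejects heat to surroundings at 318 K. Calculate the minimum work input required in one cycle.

W_in ≈ 68.0 kJ

COP_R = T_C/(T_H − T_C) = 280.00/38.00 = 7.3684.
W = Q_C/COP_R = 501/7.3684 = 68.0 kJ.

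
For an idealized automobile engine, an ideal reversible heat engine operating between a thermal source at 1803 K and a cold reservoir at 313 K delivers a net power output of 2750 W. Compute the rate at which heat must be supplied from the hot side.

η_rev = 1 − T_C/T_H = 1 − 313.00/1803.00 = 0.8264.
Q_H = W/η = 2750/0.8264 = 3328 W.

Q̇_H ≈ 3328 W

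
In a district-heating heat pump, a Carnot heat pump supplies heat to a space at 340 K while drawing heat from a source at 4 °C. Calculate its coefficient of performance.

COP_HP ≈ 5.41

T_C = 4 °C → 4 + 273.15 = 277.15 K.
COP_HP = T_H/(T_H − T_C) = 340.00/(340.00 − 277.15) = 5.41.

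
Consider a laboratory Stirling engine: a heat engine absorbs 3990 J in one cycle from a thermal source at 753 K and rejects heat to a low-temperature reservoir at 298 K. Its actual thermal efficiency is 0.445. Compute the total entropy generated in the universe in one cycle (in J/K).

W = η·Q_H = 0.445 × 3990 = 1776 J, so Q_C = Q_H − W = 2214 J.
Reservoir entropy changes: ΔS_H = −Q_H/T_H = −3990/753.00 = -5.299 J/K and ΔS_C = +Q_C/T_C = 2214/298.00 = 7.431 J/K.
ΔS_univ = −Q_H/T_H + Q_C/T_C = 2.13 J/K (> 0, since η = 0.445 < η_Carnot = 0.604).

ΔS_univ ≈ 2.13 J/K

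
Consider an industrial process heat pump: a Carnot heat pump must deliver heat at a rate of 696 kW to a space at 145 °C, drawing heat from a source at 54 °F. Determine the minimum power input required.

Ẇ_in ≈ 221.0 kW

T_H = 145 °C → 145 + 273.15 = 418.15 K.
T_C = 54 °F → (54 − 32) × 5/9 = 12.22 °C = 285.37 K.
The Carnot heat-pump COP is COP_HP = T_H/(T_H − T_C) = 418.15/132.78 = 3.1492.
W = Q_H/COP_HP = 696/3.1492 = 221.0 kW.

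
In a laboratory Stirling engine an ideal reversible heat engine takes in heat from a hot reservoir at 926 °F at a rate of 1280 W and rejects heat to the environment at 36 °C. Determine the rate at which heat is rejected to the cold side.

T_H = 926 °F → (926 − 32) × 5/9 = 496.67 °C = 769.82 K.
T_C = 36 °C → 36 + 273.15 = 309.15 K.
The Carnot efficiency is η = 1 − T_C/T_H = 1 − 309.15/769.82 = 0.5984.
For a reversible cycle Q_C/Q_H = T_C/T_H, so Q_C = 1280 × 309.15/769.82 = 514 W.

Q̇_C ≈ 514 W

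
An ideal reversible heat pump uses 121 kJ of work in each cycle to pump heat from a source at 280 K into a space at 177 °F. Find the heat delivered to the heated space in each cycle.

T_H = 177 °F → (177 − 32) × 5/9 = 80.56 °C = 353.71 K.
For a reversible heat pump, COP_HP = T_H/(T_H − T_C) = 353.71/73.71 = 4.7989.
Q_H = COP_HP · W = 4.7989 × 121 = 580.7 kJ.

Q_H ≈ 580.7 kJ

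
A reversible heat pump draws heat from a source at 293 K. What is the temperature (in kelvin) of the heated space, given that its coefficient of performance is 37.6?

T_H ≈ 301 K

COP_HP = T_H/(T_H − T_C) ⇒ T_H = T_C·COP_HP/(COP_HP − 1) = 293.00 × 37.6/(37.6 − 1) = 301 K.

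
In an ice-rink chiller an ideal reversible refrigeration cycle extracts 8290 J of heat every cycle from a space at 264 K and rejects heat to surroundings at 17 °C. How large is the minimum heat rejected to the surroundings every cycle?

Q_H ≈ 9111 J

T_H = 17 °C → 17 + 273.15 = 290.15 K.
For a reversible cycle Q_H/Q_C = T_H/T_C, so Q_H = Q_C·T_H/T_C = 8290 × 290.15/264.00 = 9111 J.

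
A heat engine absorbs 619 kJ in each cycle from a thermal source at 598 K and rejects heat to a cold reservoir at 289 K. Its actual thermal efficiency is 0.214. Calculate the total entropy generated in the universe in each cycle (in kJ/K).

ΔS_univ ≈ 0.648 kJ/K

W = η·Q_H = 0.214 × 619 = 132.5 kJ, so Q_C = Q_H − W = 486.5 kJ.
Entropy balance on the reservoirs: −Q_H/T_H = -1.035 kJ/K, +Q_C/T_C = 1.684 kJ/K.
ΔS_univ = −Q_H/T_H + Q_C/T_C = 0.648 kJ/K (> 0, since η = 0.214 < η_Carnot = 0.517).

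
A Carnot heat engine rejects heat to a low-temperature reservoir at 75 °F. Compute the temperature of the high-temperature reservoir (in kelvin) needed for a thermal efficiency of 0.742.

T_H ≈ 1151 K

T_C = 75 °F → (75 − 32) × 5/9 = 23.89 °C = 297.04 K.
From η = 1 − T_C/T_H, solving for T_H gives T_H = T_C/(1 − η) = 297.04/(1 − 0.742) = 1151 K.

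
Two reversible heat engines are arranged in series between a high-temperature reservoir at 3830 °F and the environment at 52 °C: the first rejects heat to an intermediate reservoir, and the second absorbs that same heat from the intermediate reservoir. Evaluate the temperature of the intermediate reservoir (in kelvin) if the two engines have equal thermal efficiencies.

T_H = 3830 °F → (3830 − 32) × 5/9 = 2110.00 °C = 2383.15 K.
T_C = 52 °C → 52 + 273.15 = 325.15 K.
Equal efficiencies require 1 − T_m/T_H = 1 − T_C/T_m, i.e. T_m/T_H = T_C/T_m, so T_m = √(T_H·T_C) = √(2383.15 × 325.15) = 880 K.

T_m ≈ 880 K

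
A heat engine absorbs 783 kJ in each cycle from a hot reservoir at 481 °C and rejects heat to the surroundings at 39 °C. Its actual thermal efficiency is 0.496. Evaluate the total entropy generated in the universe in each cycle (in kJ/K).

T_H = 481 °C → 481 + 273.15 = 754.15 K.
T_C = 39 °C → 39 + 273.15 = 312.15 K.
W = η·Q_H = 0.496 × 783 = 388.4 kJ, so Q_C = Q_H − W = 394.6 kJ.
Reservoir entropy changes: ΔS_H = −Q_H/T_H = −783/754.15 = -1.038 kJ/K and ΔS_C = +Q_C/T_C = 394.6/312.15 = 1.264 kJ/K.
ΔS_univ = −Q_H/T_H + Q_C/T_C = 0.226 kJ/K (> 0, since η = 0.496 < η_Carnot = 0.586).

ΔS_univ ≈ 0.226 kJ/K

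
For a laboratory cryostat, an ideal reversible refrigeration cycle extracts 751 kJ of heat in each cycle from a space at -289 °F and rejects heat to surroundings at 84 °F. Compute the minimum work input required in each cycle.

T_H = 84 °F → (84 − 32) × 5/9 = 28.89 °C = 302.04 K.
T_C = -289 °F → (-289 − 32) × 5/9 = -178.33 °C = 94.82 K.
Carnot COP: COP_R = T_C/(T_H − T_C) = 94.82/207.22 = 0.4576.
W = Q_C/COP_R = 751/0.4576 = 1641 kJ.

W_in ≈ 1641 kJ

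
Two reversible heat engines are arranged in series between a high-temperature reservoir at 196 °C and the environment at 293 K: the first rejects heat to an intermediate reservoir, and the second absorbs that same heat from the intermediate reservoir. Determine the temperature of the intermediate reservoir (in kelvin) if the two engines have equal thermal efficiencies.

T_m ≈ 371 K

T_H = 196 °C → 196 + 273.15 = 469.15 K.
Equal efficiencies require 1 − T_m/T_H = 1 − T_C/T_m, i.e. T_m/T_H = T_C/T_m, so T_m = √(T_H·T_C) = √(469.15 × 293.00) = 371 K.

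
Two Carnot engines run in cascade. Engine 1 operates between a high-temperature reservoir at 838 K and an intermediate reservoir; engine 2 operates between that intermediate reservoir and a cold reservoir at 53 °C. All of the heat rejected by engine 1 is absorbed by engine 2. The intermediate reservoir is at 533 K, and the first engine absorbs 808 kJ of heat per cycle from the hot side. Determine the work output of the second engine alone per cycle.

T_C = 53 °C → 53 + 273.15 = 326.15 K.
Heat entering the second stage: Q_m = Q_H·(T_m/T_H) = 808 × 533.00/838.00 = 513.9 kJ.
Second-stage efficiency η₂ = 1 − T_C/T_m = 1 − 326.15/533.00 = 0.3881, so W₂ = η₂·Q_m = 199.4 kJ.

W₂ ≈ 199.4 kJ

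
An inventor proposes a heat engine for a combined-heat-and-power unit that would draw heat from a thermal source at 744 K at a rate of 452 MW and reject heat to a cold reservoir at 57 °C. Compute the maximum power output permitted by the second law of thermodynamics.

T_C = 57 °C → 57 + 273.15 = 330.15 K.
The second-law ceiling is the Carnot efficiency, η_max = 1 − T_C/T_H = 1 − 330.15/744.00 = 0.5563.
W_max = η_max · Q_H = 0.5563 × 452 = 251 MW.

Ẇ_max ≈ 251 MW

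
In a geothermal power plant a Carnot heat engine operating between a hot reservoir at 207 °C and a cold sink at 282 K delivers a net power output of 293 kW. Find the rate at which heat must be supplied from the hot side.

T_H = 207 °C → 207 + 273.15 = 480.15 K.
The Carnot efficiency is η = 1 − T_C/T_H = 1 − 282.00/480.15 = 0.4127.
Q_H = W/η = 293/0.4127 = 710.0 kW.

Q̇_H ≈ 710.0 kW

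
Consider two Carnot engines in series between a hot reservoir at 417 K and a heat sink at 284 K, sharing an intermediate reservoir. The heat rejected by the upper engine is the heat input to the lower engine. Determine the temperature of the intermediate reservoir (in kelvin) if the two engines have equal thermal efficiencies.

Equal efficiencies require 1 − T_m/T_H = 1 − T_C/T_m, i.e. T_m/T_H = T_C/T_m, so T_m = √(T_H·T_C) = √(417.00 × 284.00) = 344 K.

T_m ≈ 344 K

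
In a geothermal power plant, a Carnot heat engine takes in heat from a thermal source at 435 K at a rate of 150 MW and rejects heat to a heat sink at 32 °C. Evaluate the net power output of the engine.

Ẇ ≈ 44.8 MW

T_C = 32 °C → 32 + 273.15 = 305.15 K.
The Carnot efficiency is η = 1 − T_C/T_H = 1 − 305.15/435.00 = 0.2985.
W = η·Q_H = 0.2985 × 150 = 44.8 MW.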